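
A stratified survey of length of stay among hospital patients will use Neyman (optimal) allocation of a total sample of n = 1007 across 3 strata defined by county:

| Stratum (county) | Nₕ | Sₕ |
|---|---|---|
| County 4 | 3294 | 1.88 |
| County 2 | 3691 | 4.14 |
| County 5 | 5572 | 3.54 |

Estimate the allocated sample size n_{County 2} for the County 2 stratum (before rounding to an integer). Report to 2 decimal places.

373.50

Neyman allocation: nₕ = n·NₕSₕ / Σⱼ NⱼSⱼ.
Σ NⱼSⱼ = 3294·1.88 + 3691·4.14 + 5572·3.54 = 41198.34.
n_{County 2} = 1007·3691·4.14 / 41198.34 = 373.50.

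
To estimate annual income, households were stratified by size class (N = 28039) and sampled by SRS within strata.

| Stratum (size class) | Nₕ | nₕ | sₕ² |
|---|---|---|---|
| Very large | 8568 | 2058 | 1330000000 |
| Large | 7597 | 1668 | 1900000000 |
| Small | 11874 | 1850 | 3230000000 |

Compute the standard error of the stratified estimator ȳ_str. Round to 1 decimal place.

612.7

Var(ȳ_str) = Σₕ Wₕ²(1 − fₕ)sₕ²/nₕ with Wₕ = Nₕ/N, N = 28039.
Very large: Wₕ = 0.30557438; term = 0.30557438²·(1 − 0.24019608)·1330000000/2058 = 45850.247.
Large: Wₕ = 0.27094404; term = 0.27094404²·(1 − 0.21956035)·1900000000/1668 = 65261.356.
Small: Wₕ = 0.42348158; term = 0.42348158²·(1 − 0.15580259)·3230000000/1850 = 264328.42.
Sum = 375440.02.
SE = √(375440.02) = 612.7.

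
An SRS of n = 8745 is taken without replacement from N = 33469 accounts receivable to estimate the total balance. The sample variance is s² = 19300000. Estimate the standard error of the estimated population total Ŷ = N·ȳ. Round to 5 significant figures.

1.3514 × 10^6

Var(Ŷ) = N²·Var(ȳ) = N²·(1 − n/N)·s²/n.
f = 8745/33469 = 0.26128656; Var(ȳ) = 0.73871344·19300000/8745 = 1630.3224.
Var(Ŷ) = 33469² · 1630.3224 = 1.8262447 × 10^12.
SE(Ŷ) = √(1.8262447 × 10^12) = 1.3514 × 10^6.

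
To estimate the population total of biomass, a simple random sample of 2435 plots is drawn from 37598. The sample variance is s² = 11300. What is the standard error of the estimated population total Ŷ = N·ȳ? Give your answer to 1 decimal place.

Var(Ŷ) = N²·Var(ȳ) = N²·(1 − n/N)·s²/n.
f = 2435/37598 = 0.06476408; Var(ȳ) = 0.93523592·11300/2435 = 4.3401092.
Var(Ŷ) = 37598² · 4.3401092 = 6.13522 × 10^9.
SE(Ŷ) = √(6.13522 × 10^9) = 78327.6.

78327.6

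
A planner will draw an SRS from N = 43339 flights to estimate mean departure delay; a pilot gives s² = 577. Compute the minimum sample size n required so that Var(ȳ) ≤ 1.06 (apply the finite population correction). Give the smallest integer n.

538

Without fpc, n₀ = s²/D = 577/1.06 = 544.3396.
With fpc, (1 − n/N)·s²/n ≤ D requires n ≥ n₀/(1 + n₀/N) = 544.3396/(1 + 544.3396/43339) = 537.5875.
Rounding up, n = 538.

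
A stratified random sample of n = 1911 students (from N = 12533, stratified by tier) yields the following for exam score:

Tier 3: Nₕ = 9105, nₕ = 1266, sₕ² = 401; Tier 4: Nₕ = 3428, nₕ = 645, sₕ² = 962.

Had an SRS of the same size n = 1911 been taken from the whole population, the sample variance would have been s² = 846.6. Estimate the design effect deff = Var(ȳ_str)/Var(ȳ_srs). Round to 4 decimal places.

Var(ȳ_str) = Σ Wₕ²(1−fₕ)sₕ²/nₕ with Wₕ = Nₕ/12533:
  Tier 3: (9105/12533)²·(1−1266/9105)·401/1266 = 0.14392665
  Tier 4: (3428/12533)²·(1−645/3428)·962/645 = 0.090585628
  → Var(ȳ_str) = 0.23451228.
Var(ȳ_srs) = (1 − 1911/12533)·846.6/1911 = 0.37546446.
deff = 0.23451228 / 0.37546446 = 0.6246.

0.6246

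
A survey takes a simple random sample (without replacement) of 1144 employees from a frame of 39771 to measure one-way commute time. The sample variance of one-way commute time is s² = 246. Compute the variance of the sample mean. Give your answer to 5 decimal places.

0.20885

Under SRS without replacement, Var(ȳ) = (1 − f)·s²/n with f = n/N = 1144/39771 = 0.02876468.
Var(ȳ) = (1 − 0.02876468)·246/1144 = 0.97123532·0.21503497 = 0.20884955.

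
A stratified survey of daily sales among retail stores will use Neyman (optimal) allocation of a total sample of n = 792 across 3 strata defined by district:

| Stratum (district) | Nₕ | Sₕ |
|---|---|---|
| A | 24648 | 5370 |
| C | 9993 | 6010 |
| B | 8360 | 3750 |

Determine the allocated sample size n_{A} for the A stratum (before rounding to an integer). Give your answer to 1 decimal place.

468.5

Neyman allocation: nₕ = n·NₕSₕ / Σⱼ NⱼSⱼ.
Σ NⱼSⱼ = 24648·5370 + 9993·6010 + 8360·3750 = 2.2376769 × 10^8.
n_{A} = 792·24648·5370 / (2.2376769 × 10^8) = 468.5.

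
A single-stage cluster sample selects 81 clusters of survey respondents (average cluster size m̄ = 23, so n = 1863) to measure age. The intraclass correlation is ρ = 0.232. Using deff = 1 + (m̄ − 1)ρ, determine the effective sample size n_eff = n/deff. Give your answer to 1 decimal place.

deff = 1 + (23 − 1)·0.232 = 1 + 5.104 = 6.104.
n_eff = 1863 / 6.104 = 305.2.

305.2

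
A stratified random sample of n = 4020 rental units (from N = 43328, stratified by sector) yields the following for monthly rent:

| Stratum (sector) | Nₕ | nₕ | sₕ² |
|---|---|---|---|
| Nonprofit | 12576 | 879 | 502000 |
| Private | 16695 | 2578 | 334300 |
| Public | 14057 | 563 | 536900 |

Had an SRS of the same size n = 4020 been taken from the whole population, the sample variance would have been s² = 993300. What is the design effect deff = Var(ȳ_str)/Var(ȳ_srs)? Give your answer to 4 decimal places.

0.7021

Var(ȳ_str) = Σ Wₕ²(1−fₕ)sₕ²/nₕ with Wₕ = Nₕ/43328:
  Nonprofit: (12576/43328)²·(1−879/12576)·502000/879 = 44.750158
  Private: (16695/43328)²·(1−2578/16695)·334300/2578 = 16.279648
  Public: (14057/43328)²·(1−563/14057)·536900/563 = 96.356513
  → Var(ȳ_str) = 157.38632.
Var(ȳ_srs) = (1 − 4020/43328)·993300/4020 = 224.16442.
deff = 157.38632 / 224.16442 = 0.7021.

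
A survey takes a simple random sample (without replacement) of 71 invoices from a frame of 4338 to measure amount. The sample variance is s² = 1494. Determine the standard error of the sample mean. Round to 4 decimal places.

Under SRS without replacement, Var(ȳ) = (1 − f)·s²/n with f = n/N = 71/4338 = 0.01636699.
Var(ȳ) = (1 − 0.01636699)·1494/71 = 0.98363301·21.042254 = 20.697855.
SE(ȳ) = √(20.697855) = 4.5495.

4.5495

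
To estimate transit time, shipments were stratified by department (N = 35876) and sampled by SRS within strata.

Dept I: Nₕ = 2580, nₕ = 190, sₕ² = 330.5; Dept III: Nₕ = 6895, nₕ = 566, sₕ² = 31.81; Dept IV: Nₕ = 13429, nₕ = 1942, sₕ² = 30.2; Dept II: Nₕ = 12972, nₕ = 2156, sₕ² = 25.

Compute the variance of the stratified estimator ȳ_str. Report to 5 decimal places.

Var(ȳ_str) = Σₕ Wₕ²(1 − fₕ)sₕ²/nₕ with Wₕ = Nₕ/N, N = 35876.
Dept I: Wₕ = 0.07191437; term = 0.07191437²·(1 − 0.07364341)·330.5/190 = 0.0083335.
Dept III: Wₕ = 0.19218976; term = 0.19218976²·(1 − 0.08208847)·31.81/566 = 0.0019054983.
Dept IV: Wₕ = 0.37431709; term = 0.37431709²·(1 − 0.14461241)·30.2/1942 = 0.0018638029.
Dept II: Wₕ = 0.36157877; term = 0.36157877²·(1 − 0.16620413)·25/2156 = 0.0012640284.
Sum = 0.01336683.

0.01337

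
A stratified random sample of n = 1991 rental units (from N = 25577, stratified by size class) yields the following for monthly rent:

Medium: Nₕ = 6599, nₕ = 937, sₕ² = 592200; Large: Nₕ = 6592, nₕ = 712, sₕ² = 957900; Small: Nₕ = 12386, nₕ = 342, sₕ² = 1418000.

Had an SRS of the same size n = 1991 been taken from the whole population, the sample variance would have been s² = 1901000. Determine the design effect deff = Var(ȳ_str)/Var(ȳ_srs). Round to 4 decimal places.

Var(ȳ_str) = Σ Wₕ²(1−fₕ)sₕ²/nₕ with Wₕ = Nₕ/25577:
  Medium: (6599/25577)²·(1−937/6599)·592200/937 = 36.097539
  Large: (6592/25577)²·(1−712/6592)·957900/712 = 79.714164
  Small: (12386/25577)²·(1−342/12386)·1418000/342 = 945.48086
  → Var(ȳ_str) = 1061.2926.
Var(ȳ_srs) = (1 − 1991/25577)·1901000/1991 = 880.472.
deff = 1061.2926 / 880.472 = 1.2054.

1.2054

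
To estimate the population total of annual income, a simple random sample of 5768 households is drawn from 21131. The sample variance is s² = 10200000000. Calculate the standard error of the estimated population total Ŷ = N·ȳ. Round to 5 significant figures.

2.3960 × 10^7

Var(Ŷ) = N²·Var(ȳ) = N²·(1 − n/N)·s²/n.
f = 5768/21131 = 0.27296389; Var(ȳ) = 0.72703611·10200000000/5768 = 1.2856741 × 10^6.
Var(Ŷ) = 21131² · (1.2856741 × 10^6) = 5.7407812 × 10^14.
SE(Ŷ) = √(5.7407812 × 10^14) = 2.3960 × 10^7.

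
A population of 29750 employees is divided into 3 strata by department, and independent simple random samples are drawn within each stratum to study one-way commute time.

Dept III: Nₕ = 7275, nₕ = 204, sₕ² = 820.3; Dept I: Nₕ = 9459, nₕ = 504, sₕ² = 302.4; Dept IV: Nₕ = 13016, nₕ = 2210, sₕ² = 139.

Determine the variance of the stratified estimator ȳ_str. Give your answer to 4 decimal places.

Var(ȳ_str) = Σₕ Wₕ²(1 − fₕ)sₕ²/nₕ with Wₕ = Nₕ/N, N = 29750.
Dept III: Wₕ = 0.24453782; term = 0.24453782²·(1 − 0.02804124)·820.3/204 = 0.23371277.
Dept I: Wₕ = 0.31794958; term = 0.31794958²·(1 − 0.05328259)·302.4/504 = 0.057423297.
Dept IV: Wₕ = 0.43751261; term = 0.43751261²·(1 − 0.16979103)·139/2210 = 0.0099951908.
Sum = 0.30113126.

0.3011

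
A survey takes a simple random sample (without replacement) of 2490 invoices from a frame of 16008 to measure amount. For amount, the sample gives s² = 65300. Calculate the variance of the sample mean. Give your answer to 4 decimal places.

22.1457

Under SRS without replacement, Var(ȳ) = (1 − f)·s²/n with f = n/N = 2490/16008 = 0.15554723.
Var(ȳ) = (1 − 0.15554723)·65300/2490 = 0.84445277·26.2249 = 22.145689.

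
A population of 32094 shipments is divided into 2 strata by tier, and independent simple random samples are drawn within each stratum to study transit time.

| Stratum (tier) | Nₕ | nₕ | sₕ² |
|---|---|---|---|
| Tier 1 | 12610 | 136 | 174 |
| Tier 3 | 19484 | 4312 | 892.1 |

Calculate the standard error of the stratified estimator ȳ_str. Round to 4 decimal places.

Var(ȳ_str) = Σₕ Wₕ²(1 − fₕ)sₕ²/nₕ with Wₕ = Nₕ/N, N = 32094.
Tier 1: Wₕ = 0.39290833; term = 0.39290833²·(1 − 0.01078509)·174/136 = 0.19538151.
Tier 3: Wₕ = 0.60709167; term = 0.60709167²·(1 − 0.22130979)·892.1/4312 = 0.059375605.
Sum = 0.25475712.
SE = √(0.25475712) = 0.5047.

0.5047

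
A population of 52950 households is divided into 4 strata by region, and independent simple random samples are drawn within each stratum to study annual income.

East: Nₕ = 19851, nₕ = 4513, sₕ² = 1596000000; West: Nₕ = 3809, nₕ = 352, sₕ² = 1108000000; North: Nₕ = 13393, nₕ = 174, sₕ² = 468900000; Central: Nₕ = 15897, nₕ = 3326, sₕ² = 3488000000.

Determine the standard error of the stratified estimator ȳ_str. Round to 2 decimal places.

545.99

Var(ȳ_str) = Σₕ Wₕ²(1 − fₕ)sₕ²/nₕ with Wₕ = Nₕ/N, N = 52950.
East: Wₕ = 0.37490085; term = 0.37490085²·(1 − 0.22734371)·1596000000/4513 = 38404.91.
West: Wₕ = 0.07193579; term = 0.07193579²·(1 − 0.09241271)·1108000000/352 = 14783.441.
North: Wₕ = 0.25293673; term = 0.25293673²·(1 − 0.01299186)·468900000/174 = 170167.07.
Central: Wₕ = 0.30022663; term = 0.30022663²·(1 − 0.20922187)·3488000000/3326 = 74749.33.
Sum = 298104.75.
SE = √(298104.75) = 545.99.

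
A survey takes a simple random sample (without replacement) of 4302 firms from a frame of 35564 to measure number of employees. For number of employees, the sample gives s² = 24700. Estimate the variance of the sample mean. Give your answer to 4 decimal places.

Under SRS without replacement, Var(ȳ) = (1 − f)·s²/n with f = n/N = 4302/35564 = 0.12096502.
Var(ȳ) = (1 − 0.12096502)·24700/4302 = 0.87903498·5.7415156 = 5.046993.

5.0470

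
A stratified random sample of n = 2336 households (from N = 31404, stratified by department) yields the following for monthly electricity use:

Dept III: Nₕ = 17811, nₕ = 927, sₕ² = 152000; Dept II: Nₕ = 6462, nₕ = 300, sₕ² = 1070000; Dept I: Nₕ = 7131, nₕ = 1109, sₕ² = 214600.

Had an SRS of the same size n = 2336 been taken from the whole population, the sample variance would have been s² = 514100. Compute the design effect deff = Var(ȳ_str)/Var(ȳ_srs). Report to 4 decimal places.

0.9937

Var(ȳ_str) = Σ Wₕ²(1−fₕ)sₕ²/nₕ with Wₕ = Nₕ/31404:
  Dept III: (17811/31404)²·(1−927/17811)·152000/927 = 49.998568
  Dept II: (6462/31404)²·(1−300/6462)·1070000/300 = 144.00621
  Dept I: (7131/31404)²·(1−1109/7131)·214600/1109 = 8.4259606
  → Var(ȳ_str) = 202.43074.
Var(ȳ_srs) = (1 − 2336/31404)·514100/2336 = 203.70653.
deff = 202.43074 / 203.70653 = 0.9937.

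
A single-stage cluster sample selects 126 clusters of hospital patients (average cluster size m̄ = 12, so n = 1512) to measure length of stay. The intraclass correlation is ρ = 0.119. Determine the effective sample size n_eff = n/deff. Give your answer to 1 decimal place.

deff = 1 + (12 − 1)·0.119 = 1 + 1.309 = 2.309.
n_eff = 1512 / 2.309 = 654.8.

654.8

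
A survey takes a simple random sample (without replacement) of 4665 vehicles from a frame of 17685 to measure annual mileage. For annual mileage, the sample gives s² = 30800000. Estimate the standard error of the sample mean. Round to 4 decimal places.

Under SRS without replacement, Var(ȳ) = (1 − f)·s²/n with f = n/N = 4665/17685 = 0.26378287.
Var(ȳ) = (1 − 0.26378287)·30800000/4665 = 0.73621713·6602.358 = 4860.7691.
SE(ȳ) = √(4860.7691) = 69.7192.

69.7192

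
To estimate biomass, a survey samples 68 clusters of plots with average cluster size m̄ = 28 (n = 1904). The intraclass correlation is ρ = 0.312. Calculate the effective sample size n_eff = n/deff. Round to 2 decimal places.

202.04

deff = 1 + (28 − 1)·0.312 = 1 + 8.424 = 9.424.
n_eff = 1904 / 9.424 = 202.04.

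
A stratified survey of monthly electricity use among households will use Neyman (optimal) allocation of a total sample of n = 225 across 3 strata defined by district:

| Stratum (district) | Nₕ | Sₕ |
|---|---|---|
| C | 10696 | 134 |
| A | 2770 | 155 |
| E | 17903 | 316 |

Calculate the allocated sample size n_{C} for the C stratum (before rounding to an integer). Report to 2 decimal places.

Neyman allocation: nₕ = n·NₕSₕ / Σⱼ NⱼSⱼ.
Σ NⱼSⱼ = 10696·134 + 2770·155 + 17903·316 = 7.519962 × 10^6.
n_{C} = 225·10696·134 / (7.519962 × 10^6) = 42.88.

42.88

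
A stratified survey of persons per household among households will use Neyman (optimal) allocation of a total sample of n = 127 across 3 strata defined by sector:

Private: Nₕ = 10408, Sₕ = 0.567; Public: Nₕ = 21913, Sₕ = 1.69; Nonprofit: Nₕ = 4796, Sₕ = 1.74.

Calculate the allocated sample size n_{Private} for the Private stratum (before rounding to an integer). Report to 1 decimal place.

14.6

Neyman allocation: nₕ = n·NₕSₕ / Σⱼ NⱼSⱼ.
Σ NⱼSⱼ = 10408·0.567 + 21913·1.69 + 4796·1.74 = 51279.346.
n_{Private} = 127·10408·0.567 / 51279.346 = 14.6.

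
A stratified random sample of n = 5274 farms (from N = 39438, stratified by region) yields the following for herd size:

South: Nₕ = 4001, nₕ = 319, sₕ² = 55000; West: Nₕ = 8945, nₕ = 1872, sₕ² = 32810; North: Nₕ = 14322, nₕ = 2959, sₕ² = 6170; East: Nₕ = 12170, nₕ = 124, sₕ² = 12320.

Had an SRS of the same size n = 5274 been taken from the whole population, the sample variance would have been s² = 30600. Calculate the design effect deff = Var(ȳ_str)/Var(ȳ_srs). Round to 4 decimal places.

Var(ȳ_str) = Σ Wₕ²(1−fₕ)sₕ²/nₕ with Wₕ = Nₕ/39438:
  South: (4001/39438)²·(1−319/4001)·55000/319 = 1.6330316
  West: (8945/39438)²·(1−1872/8945)·32810/1872 = 0.7129427
  North: (14322/39438)²·(1−2959/14322)·6170/2959 = 0.21817607
  East: (12170/39438)²·(1−124/12170)·12320/124 = 9.3646747
  → Var(ȳ_str) = 11.928825.
Var(ȳ_srs) = (1 − 5274/39438)·30600/5274 = 5.0261464.
deff = 11.928825 / 5.0261464 = 2.3734.

2.3734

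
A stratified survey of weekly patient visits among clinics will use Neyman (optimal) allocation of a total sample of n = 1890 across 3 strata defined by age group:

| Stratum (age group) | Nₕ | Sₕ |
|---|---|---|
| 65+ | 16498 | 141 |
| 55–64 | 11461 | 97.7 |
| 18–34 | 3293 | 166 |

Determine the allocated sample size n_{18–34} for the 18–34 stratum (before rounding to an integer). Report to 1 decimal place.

258.8

Neyman allocation: nₕ = n·NₕSₕ / Σⱼ NⱼSⱼ.
Σ NⱼSⱼ = 16498·141 + 11461·97.7 + 3293·166 = 3.9925957 × 10^6.
n_{18–34} = 1890·3293·166 / (3.9925957 × 10^6) = 258.8.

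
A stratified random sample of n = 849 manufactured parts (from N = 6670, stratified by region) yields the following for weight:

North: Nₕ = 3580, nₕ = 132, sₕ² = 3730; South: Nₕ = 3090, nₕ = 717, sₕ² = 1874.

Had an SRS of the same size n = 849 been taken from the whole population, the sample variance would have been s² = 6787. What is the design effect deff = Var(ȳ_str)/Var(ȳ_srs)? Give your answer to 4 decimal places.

1.1856

Var(ȳ_str) = Σ Wₕ²(1−fₕ)sₕ²/nₕ with Wₕ = Nₕ/6670:
  North: (3580/6670)²·(1−132/3580)·3730/132 = 7.8403151
  South: (3090/6670)²·(1−717/3090)·1874/717 = 0.43077945
  → Var(ȳ_str) = 8.2710946.
Var(ȳ_srs) = (1 − 849/6670)·6787/849 = 6.9765695.
deff = 8.2710946 / 6.9765695 = 1.1856.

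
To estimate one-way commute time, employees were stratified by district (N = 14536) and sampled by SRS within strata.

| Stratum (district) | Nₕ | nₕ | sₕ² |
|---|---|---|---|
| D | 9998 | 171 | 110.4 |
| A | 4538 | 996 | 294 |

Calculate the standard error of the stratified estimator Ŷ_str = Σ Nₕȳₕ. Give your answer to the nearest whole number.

Var(Ŷ_str) = Σₕ Nₕ²(1 − fₕ)sₕ²/nₕ.
D: 9998²·(1 − 171/9998)·110.4/171 = 6.3431802 × 10^7.
A: 4538²·(1 − 996/4538)·294/996 = 4.7446157 × 10^6.
Sum = 6.8176418 × 10^7.
SE = √(6.8176418 × 10^7) = 8257.

8257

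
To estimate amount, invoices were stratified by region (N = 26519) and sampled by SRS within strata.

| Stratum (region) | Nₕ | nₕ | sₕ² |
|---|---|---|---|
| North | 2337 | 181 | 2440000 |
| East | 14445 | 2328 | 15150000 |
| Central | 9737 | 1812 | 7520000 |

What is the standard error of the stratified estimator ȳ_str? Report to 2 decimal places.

Var(ȳ_str) = Σₕ Wₕ²(1 − fₕ)sₕ²/nₕ with Wₕ = Nₕ/N, N = 26519.
North: Wₕ = 0.08812549; term = 0.08812549²·(1 − 0.07744972)·2440000/181 = 96.583832.
East: Wₕ = 0.54470380; term = 0.54470380²·(1 − 0.16116303)·15150000/2328 = 1619.6755.
Central: Wₕ = 0.36717071; term = 0.36717071²·(1 − 0.18609428)·7520000/1812 = 455.37565.
Sum = 2171.635.
SE = √(2171.635) = 46.60.

46.60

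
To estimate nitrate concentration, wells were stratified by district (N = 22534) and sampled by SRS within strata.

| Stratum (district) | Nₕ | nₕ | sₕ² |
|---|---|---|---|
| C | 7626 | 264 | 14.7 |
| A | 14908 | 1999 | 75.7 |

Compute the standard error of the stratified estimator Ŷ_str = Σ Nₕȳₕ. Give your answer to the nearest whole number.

Var(Ŷ_str) = Σₕ Nₕ²(1 − fₕ)sₕ²/nₕ.
C: 7626²·(1 − 264/7626)·14.7/264 = 3.1261227 × 10^6.
A: 14908²·(1 − 1999/14908)·75.7/1999 = 7.2877769 × 10^6.
Sum = 1.04139 × 10^7.
SE = √(1.04139 × 10^7) = 3227.

3227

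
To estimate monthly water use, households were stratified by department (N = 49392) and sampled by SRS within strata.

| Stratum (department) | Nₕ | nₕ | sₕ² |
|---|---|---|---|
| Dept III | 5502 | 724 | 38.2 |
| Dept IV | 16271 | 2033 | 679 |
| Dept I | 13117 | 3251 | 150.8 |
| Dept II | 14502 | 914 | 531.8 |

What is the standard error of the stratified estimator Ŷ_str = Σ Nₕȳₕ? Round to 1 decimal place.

14121.5

Var(Ŷ_str) = Σₕ Nₕ²(1 − fₕ)sₕ²/nₕ.
Dept III: 5502²·(1 − 724/5502)·38.2/724 = 1.3870481 × 10^6.
Dept IV: 16271²·(1 − 2033/16271)·679/2033 = 7.7374103 × 10^7.
Dept I: 13117²·(1 − 3251/13117)·150.8/3251 = 6.0028847 × 10^6.
Dept II: 14502²·(1 − 914/14502)·531.8/914 = 1.1465304 × 10^8.
Sum = 1.9941708 × 10^8.
SE = √(1.9941708 × 10^8) = 14121.5.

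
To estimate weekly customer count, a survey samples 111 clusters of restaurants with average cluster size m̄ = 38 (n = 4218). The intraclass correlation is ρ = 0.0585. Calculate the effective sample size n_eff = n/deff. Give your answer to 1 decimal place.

deff = 1 + (38 − 1)·0.0585 = 1 + 2.1645 = 3.1645.
n_eff = 4218 / 3.1645 = 1332.9.

1332.9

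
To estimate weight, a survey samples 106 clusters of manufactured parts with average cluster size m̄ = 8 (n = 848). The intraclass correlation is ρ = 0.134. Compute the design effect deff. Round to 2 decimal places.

1.94

deff = 1 + (8 − 1)·0.134 = 1 + 0.938 = 1.938.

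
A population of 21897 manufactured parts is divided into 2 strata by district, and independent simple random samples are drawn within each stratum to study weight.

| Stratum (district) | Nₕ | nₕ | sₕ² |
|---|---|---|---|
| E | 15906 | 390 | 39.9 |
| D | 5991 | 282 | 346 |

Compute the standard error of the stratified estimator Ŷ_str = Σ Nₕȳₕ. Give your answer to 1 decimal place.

Var(Ŷ_str) = Σₕ Nₕ²(1 − fₕ)sₕ²/nₕ.
E: 15906²·(1 − 390/15906)·39.9/390 = 2.5249282 × 10^7.
D: 5991²·(1 − 282/5991)·346/282 = 4.1964916 × 10^7.
Sum = 6.7214198 × 10^7.
SE = √(6.7214198 × 10^7) = 8198.4.

8198.4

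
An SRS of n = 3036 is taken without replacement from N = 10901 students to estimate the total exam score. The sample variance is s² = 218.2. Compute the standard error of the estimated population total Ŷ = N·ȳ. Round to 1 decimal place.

2482.3

Var(Ŷ) = N²·Var(ȳ) = N²·(1 − n/N)·s²/n.
f = 3036/10901 = 0.27850656; Var(ȳ) = 0.72149344·218.2/3036 = 0.05185437.
Var(Ŷ) = 10901² · 0.05185437 = 6.1619482 × 10^6.
SE(Ŷ) = √(6.1619482 × 10^6) = 2482.3.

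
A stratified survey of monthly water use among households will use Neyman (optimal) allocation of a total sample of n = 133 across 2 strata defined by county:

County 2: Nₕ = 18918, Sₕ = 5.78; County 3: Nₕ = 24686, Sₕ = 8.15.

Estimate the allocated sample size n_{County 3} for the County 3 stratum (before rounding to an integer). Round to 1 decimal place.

Neyman allocation: nₕ = n·NₕSₕ / Σⱼ NⱼSⱼ.
Σ NⱼSⱼ = 18918·5.78 + 24686·8.15 = 310536.94.
n_{County 3} = 133·24686·8.15 / 310536.94 = 86.2.

86.2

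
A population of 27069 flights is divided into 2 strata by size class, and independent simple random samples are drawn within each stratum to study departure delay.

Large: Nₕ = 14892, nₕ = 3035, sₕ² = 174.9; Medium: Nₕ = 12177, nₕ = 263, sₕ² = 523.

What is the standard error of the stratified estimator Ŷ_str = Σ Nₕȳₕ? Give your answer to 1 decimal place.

Var(Ŷ_str) = Σₕ Nₕ²(1 − fₕ)sₕ²/nₕ.
Large: 14892²·(1 − 3035/14892)·174.9/3035 = 1.0175575 × 10^7.
Medium: 12177²·(1 − 263/12177)·523/263 = 2.8849869 × 10^8.
Sum = 2.9867427 × 10^8.
SE = √(2.9867427 × 10^8) = 17282.2.

17282.2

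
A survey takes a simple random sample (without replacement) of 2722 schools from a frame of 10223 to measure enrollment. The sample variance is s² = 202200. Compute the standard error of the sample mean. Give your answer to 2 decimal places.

7.38

Under SRS without replacement, Var(ȳ) = (1 − f)·s²/n with f = n/N = 2722/10223 = 0.26626235.
Var(ȳ) = (1 − 0.26626235)·202200/2722 = 0.73373765·74.283615 = 54.504685.
SE(ȳ) = √(54.504685) = 7.38.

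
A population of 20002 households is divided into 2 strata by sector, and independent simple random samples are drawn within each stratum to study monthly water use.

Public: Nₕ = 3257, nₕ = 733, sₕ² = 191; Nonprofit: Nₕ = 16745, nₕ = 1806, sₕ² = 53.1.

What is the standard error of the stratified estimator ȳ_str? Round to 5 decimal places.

0.15407

Var(ȳ_str) = Σₕ Wₕ²(1 − fₕ)sₕ²/nₕ with Wₕ = Nₕ/N, N = 20002.
Public: Wₕ = 0.16283372; term = 0.16283372²·(1 − 0.22505373)·191/733 = 0.0053541392.
Nonprofit: Wₕ = 0.83716628; term = 0.83716628²·(1 − 0.10785309)·53.1/1806 = 0.018383856.
Sum = 0.023737995.
SE = √(0.023737995) = 0.15407.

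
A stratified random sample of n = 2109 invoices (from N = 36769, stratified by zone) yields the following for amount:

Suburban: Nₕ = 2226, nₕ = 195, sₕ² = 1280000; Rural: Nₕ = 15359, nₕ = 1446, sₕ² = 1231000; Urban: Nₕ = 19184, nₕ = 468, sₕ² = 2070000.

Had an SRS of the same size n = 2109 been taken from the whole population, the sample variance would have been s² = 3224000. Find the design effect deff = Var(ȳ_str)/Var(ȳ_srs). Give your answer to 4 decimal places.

0.9238

Var(ȳ_str) = Σ Wₕ²(1−fₕ)sₕ²/nₕ with Wₕ = Nₕ/36769:
  Suburban: (2226/36769)²·(1−195/2226)·1280000/195 = 21.950621
  Rural: (15359/36769)²·(1−1446/15359)·1231000/1446 = 134.5581
  Urban: (19184/36769)²·(1−468/19184)·2070000/468 = 1174.6624
  → Var(ȳ_str) = 1331.1711.
Var(ȳ_srs) = (1 − 2109/36769)·3224000/2109 = 1441.004.
deff = 1331.1711 / 1441.004 = 0.9238.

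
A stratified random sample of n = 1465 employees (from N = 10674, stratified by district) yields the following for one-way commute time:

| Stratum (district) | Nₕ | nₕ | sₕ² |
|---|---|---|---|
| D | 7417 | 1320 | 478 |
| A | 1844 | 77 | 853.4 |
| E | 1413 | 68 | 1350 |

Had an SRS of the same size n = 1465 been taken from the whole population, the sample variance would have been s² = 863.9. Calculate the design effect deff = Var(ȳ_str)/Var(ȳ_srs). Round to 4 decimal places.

Var(ȳ_str) = Σ Wₕ²(1−fₕ)sₕ²/nₕ with Wₕ = Nₕ/10674:
  D: (7417/10674)²·(1−1320/7417)·478/1320 = 0.14372888
  A: (1844/10674)²·(1−77/1844)·853.4/77 = 0.31696038
  E: (1413/10674)²·(1−68/1413)·1350/68 = 0.33115774
  → Var(ȳ_str) = 0.791847.
Var(ȳ_srs) = (1 − 1465/10674)·863.9/1465 = 0.50875785.
deff = 0.791847 / 0.50875785 = 1.5564.

1.5564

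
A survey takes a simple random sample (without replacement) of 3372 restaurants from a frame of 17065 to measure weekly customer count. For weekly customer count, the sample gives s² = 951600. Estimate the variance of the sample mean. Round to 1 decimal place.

Under SRS without replacement, Var(ȳ) = (1 − f)·s²/n with f = n/N = 3372/17065 = 0.19759742.
Var(ȳ) = (1 − 0.19759742)·951600/3372 = 0.80240258·282.20641 = 226.44315.

226.4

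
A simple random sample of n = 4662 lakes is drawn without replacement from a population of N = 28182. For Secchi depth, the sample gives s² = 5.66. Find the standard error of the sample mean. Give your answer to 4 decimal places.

0.0318

Under SRS without replacement, Var(ȳ) = (1 − f)·s²/n with f = n/N = 4662/28182 = 0.16542474.
Var(ȳ) = (1 − 0.16542474)·5.66/4662 = 0.83457526·0.0012140712 = 0.0010132338.
SE(ȳ) = √(0.0010132338) = 0.0318.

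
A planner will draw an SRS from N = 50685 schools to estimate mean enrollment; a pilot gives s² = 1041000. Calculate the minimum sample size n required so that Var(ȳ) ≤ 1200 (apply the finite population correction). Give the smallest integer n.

Without fpc, n₀ = s²/D = 1041000/1200 = 867.5000.
With fpc, (1 − n/N)·s²/n ≤ D requires n ≥ n₀/(1 + n₀/N) = 867.5000/(1 + 867.5000/50685) = 852.9021.
Rounding up, n = 853.

853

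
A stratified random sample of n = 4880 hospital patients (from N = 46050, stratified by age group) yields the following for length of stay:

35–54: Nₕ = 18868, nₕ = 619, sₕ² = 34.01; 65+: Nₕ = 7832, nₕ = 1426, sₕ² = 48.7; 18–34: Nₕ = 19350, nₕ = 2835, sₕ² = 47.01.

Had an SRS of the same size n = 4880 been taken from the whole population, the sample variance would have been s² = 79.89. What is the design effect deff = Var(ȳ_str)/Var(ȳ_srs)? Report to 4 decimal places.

0.8355

Var(ȳ_str) = Σ Wₕ²(1−fₕ)sₕ²/nₕ with Wₕ = Nₕ/46050:
  35–54: (18868/46050)²·(1−619/18868)·34.01/619 = 0.0089211667
  65+: (7832/46050)²·(1−1426/7832)·48.7/1426 = 8.0799706 × 10^-4
  18–34: (19350/46050)²·(1−2835/19350)·47.01/2835 = 0.0024988343
  → Var(ȳ_str) = 0.012227998.
Var(ȳ_srs) = (1 − 4880/46050)·79.89/4880 = 0.014636048.
deff = 0.012227998 / 0.014636048 = 0.8355.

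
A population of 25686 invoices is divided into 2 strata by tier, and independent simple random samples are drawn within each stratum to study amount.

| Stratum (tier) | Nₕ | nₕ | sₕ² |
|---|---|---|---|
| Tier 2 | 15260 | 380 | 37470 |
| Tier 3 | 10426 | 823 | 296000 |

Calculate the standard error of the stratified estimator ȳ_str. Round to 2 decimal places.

9.41

Var(ȳ_str) = Σₕ Wₕ²(1 − fₕ)sₕ²/nₕ with Wₕ = Nₕ/N, N = 25686.
Tier 2: Wₕ = 0.59409795; term = 0.59409795²·(1 − 0.02490170)·37470/380 = 33.936309.
Tier 3: Wₕ = 0.40590205; term = 0.40590205²·(1 − 0.07893727)·296000/823 = 54.578748.
Sum = 88.515057.
SE = √(88.515057) = 9.41.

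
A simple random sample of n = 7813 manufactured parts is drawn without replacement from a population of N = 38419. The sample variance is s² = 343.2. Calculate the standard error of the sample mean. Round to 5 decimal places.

0.18707

Under SRS without replacement, Var(ȳ) = (1 − f)·s²/n with f = n/N = 7813/38419 = 0.20336292.
Var(ȳ) = (1 − 0.20336292)·343.2/7813 = 0.79663708·0.043926789 = 0.034993709.
SE(ȳ) = √(0.034993709) = 0.18707.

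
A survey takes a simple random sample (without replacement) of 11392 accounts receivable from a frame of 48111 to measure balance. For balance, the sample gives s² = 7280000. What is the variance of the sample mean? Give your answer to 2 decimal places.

Under SRS without replacement, Var(ȳ) = (1 − f)·s²/n with f = n/N = 11392/48111 = 0.23678577.
Var(ȳ) = (1 − 0.23678577)·7280000/11392 = 0.76321423·639.04494 = 487.7282.

487.73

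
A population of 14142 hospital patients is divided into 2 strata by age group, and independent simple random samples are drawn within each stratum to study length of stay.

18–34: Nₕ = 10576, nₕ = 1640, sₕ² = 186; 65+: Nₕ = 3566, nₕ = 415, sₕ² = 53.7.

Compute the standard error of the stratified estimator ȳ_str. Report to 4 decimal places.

Var(ȳ_str) = Σₕ Wₕ²(1 − fₕ)sₕ²/nₕ with Wₕ = Nₕ/N, N = 14142.
18–34: Wₕ = 0.74784330; term = 0.74784330²·(1 − 0.15506808)·186/1640 = 0.053593489.
65+: Wₕ = 0.25215670; term = 0.25215670²·(1 − 0.11637689)·53.7/415 = 0.0072699976.
Sum = 0.060863487.
SE = √(0.060863487) = 0.2467.

0.2467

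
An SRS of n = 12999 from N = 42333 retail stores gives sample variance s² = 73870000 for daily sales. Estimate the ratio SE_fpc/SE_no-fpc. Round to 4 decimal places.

f = n/N = 12999/42333 = 0.30706541.
SE_no-fpc = √(s²/n) = 75.383983; SE_fpc = √((1−f)s²/n) = 62.751657.
Ratio = √(1−f) = 0.83242693.

0.8324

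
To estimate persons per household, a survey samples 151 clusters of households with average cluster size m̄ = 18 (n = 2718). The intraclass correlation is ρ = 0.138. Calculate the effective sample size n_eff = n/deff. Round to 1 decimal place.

deff = 1 + (18 − 1)·0.138 = 1 + 2.346 = 3.346.
n_eff = 2718 / 3.346 = 812.3.

812.3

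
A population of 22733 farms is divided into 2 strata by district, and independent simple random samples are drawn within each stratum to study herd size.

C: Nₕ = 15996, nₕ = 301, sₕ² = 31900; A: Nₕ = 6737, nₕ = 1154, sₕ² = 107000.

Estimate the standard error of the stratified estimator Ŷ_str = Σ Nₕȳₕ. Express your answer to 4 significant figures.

173500

Var(Ŷ_str) = Σₕ Nₕ²(1 − fₕ)sₕ²/nₕ.
C: 15996²·(1 − 301/15996)·31900/301 = 2.6607061 × 10^10.
A: 6737²·(1 − 1154/6737)·107000/1154 = 3.4874834 × 10^9.
Sum = 3.0094544 × 10^10.
SE = √(3.0094544 × 10^10) = 173500.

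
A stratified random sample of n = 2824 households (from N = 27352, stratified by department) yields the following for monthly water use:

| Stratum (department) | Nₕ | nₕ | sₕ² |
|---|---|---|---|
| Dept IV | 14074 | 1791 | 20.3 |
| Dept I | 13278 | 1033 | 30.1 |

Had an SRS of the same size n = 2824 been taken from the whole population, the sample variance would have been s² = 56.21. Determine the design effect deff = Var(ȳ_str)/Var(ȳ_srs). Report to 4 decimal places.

Var(ȳ_str) = Σ Wₕ²(1−fₕ)sₕ²/nₕ with Wₕ = Nₕ/27352:
  Dept IV: (14074/27352)²·(1−1791/14074)·20.3/1791 = 0.0026190529
  Dept I: (13278/27352)²·(1−1033/13278)·30.1/1033 = 0.006332562
  → Var(ȳ_str) = 0.0089516149.
Var(ȳ_srs) = (1 − 2824/27352)·56.21/2824 = 0.017849331.
deff = 0.0089516149 / 0.017849331 = 0.5015.

0.5015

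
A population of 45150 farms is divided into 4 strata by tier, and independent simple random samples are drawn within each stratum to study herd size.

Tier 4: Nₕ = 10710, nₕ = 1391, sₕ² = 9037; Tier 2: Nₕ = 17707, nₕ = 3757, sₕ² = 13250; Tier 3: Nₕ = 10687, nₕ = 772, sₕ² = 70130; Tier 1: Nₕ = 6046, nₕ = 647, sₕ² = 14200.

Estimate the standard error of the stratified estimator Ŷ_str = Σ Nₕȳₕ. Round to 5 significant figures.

Var(Ŷ_str) = Σₕ Nₕ²(1 − fₕ)sₕ²/nₕ.
Tier 4: 10710²·(1 − 1391/10710)·9037/1391 = 6.484193 × 10^8.
Tier 2: 17707²·(1 − 3757/17707)·13250/3757 = 8.7115188 × 10^8.
Tier 3: 10687²·(1 − 772/10687)·70130/772 = 9.6257608 × 10^9.
Tier 1: 6046²·(1 − 647/6046)·14200/647 = 7.1641642 × 10^8.
Sum = 1.1861748 × 10^10.
SE = √(1.1861748 × 10^10) = 108910.

108910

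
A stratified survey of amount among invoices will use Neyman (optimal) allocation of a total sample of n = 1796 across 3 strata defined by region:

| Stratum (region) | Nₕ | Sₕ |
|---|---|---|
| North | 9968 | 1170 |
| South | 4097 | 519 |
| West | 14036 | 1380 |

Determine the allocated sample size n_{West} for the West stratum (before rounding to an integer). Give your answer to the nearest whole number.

1049

Neyman allocation: nₕ = n·NₕSₕ / Σⱼ NⱼSⱼ.
Σ NⱼSⱼ = 9968·1170 + 4097·519 + 14036·1380 = 3.3158583 × 10^7.
n_{West} = 1796·14036·1380 / (3.3158583 × 10^7) = 1049.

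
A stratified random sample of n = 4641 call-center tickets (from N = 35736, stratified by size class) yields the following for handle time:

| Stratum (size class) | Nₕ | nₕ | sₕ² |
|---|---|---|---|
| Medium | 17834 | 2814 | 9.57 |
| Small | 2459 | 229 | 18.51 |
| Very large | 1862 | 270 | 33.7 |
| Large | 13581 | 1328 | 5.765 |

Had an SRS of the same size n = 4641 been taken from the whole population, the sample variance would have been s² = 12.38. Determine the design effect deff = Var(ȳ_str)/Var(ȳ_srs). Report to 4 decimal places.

Var(ȳ_str) = Σ Wₕ²(1−fₕ)sₕ²/nₕ with Wₕ = Nₕ/35736:
  Medium: (17834/35736)²·(1−2814/17834)·9.57/2814 = 7.1333685 × 10^-4
  Small: (2459/35736)²·(1−229/2459)·18.51/229 = 3.4707429 × 10^-4
  Very large: (1862/35736)²·(1−270/1862)·33.7/270 = 2.8971901 × 10^-4
  Large: (13581/35736)²·(1−1328/13581)·5.765/1328 = 5.6567051 × 10^-4
  → Var(ȳ_str) = 0.0019158007.
Var(ȳ_srs) = (1 − 4641/35736)·12.38/4641 = 0.0023210992.
deff = 0.0019158007 / 0.0023210992 = 0.8254.

0.8254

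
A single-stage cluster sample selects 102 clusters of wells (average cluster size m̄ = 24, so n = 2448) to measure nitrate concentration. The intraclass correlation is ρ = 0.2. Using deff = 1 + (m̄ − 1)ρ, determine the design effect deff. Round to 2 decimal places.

5.60

deff = 1 + (24 − 1)·0.2 = 1 + 4.6 = 5.6.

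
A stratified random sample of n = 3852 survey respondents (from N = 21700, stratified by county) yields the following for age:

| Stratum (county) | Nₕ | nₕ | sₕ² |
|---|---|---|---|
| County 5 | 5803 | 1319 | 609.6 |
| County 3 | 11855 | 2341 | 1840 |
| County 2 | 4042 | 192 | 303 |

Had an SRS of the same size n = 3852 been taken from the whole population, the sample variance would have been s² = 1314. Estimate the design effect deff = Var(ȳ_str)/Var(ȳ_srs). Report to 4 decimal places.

0.9479

Var(ȳ_str) = Σ Wₕ²(1−fₕ)sₕ²/nₕ with Wₕ = Nₕ/21700:
  County 5: (5803/21700)²·(1−1319/5803)·609.6/1319 = 0.025538705
  County 3: (11855/21700)²·(1−2341/11855)·1840/2341 = 0.18826156
  County 2: (4042/21700)²·(1−192/4042)·303/192 = 0.052152961
  → Var(ȳ_str) = 0.26595323.
Var(ȳ_srs) = (1 − 3852/21700)·1314/3852 = 0.2805685.
deff = 0.26595323 / 0.2805685 = 0.9479.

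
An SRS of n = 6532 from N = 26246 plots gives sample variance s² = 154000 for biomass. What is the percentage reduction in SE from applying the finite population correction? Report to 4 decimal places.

13.3326

f = n/N = 6532/26246 = 0.24887602.
SE_no-fpc = √(s²/n) = 4.8555371; SE_fpc = √((1−f)s²/n) = 4.2081682.
Ratio = √(1−f) = 0.86667409. Reduction = 100·(1 − 0.86667409) = 13.3326%.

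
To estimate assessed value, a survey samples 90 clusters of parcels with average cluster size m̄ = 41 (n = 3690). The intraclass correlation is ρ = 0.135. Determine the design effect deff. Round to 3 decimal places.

deff = 1 + (41 − 1)·0.135 = 1 + 5.4 = 6.4.

6.400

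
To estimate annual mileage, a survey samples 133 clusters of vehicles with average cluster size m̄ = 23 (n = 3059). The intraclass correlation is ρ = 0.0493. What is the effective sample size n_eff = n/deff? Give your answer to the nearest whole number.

deff = 1 + (23 − 1)·0.0493 = 1 + 1.0846 = 2.0846.
n_eff = 3059 / 2.0846 = 1467.

1467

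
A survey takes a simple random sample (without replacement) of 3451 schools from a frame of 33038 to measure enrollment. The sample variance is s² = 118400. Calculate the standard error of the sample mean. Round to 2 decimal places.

Under SRS without replacement, Var(ȳ) = (1 − f)·s²/n with f = n/N = 3451/33038 = 0.10445548.
Var(ȳ) = (1 − 0.10445548)·118400/3451 = 0.89554452·34.308896 = 30.725144.
SE(ȳ) = √(30.725144) = 5.54.

5.54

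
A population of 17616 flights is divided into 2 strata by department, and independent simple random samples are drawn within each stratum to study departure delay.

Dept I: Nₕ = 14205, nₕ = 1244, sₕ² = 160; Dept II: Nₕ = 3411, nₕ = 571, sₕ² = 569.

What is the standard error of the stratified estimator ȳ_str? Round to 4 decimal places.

Var(ȳ_str) = Σₕ Wₕ²(1 − fₕ)sₕ²/nₕ with Wₕ = Nₕ/N, N = 17616.
Dept I: Wₕ = 0.80636921; term = 0.80636921²·(1 − 0.08757480)·160/1244 = 0.076307065.
Dept II: Wₕ = 0.19363079; term = 0.19363079²·(1 − 0.16739959)·569/571 = 0.03110725.
Sum = 0.10741432.
SE = √(0.10741432) = 0.3277.

0.3277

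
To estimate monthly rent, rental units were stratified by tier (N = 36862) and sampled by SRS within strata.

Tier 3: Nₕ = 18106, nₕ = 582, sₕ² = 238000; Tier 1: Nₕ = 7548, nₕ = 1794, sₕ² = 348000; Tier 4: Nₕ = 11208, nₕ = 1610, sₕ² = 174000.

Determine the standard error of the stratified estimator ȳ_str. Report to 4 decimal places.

Var(ȳ_str) = Σₕ Wₕ²(1 − fₕ)sₕ²/nₕ with Wₕ = Nₕ/N, N = 36862.
Tier 3: Wₕ = 0.49118333; term = 0.49118333²·(1 − 0.03214404)·238000/582 = 95.488692.
Tier 1: Wₕ = 0.20476371; term = 0.20476371²·(1 − 0.23767886)·348000/1794 = 6.2001296.
Tier 4: Wₕ = 0.30405295; term = 0.30405295²·(1 − 0.14364739)·174000/1610 = 8.5560724.
Sum = 110.24489.
SE = √(110.24489) = 10.4998.

10.4998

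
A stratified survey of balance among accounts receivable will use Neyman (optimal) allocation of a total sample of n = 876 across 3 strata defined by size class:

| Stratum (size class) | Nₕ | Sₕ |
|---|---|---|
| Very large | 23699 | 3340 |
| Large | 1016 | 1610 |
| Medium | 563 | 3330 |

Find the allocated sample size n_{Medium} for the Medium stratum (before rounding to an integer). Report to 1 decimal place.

Neyman allocation: nₕ = n·NₕSₕ / Σⱼ NⱼSⱼ.
Σ NⱼSⱼ = 23699·3340 + 1016·1610 + 563·3330 = 8.266521 × 10^7.
n_{Medium} = 876·563·3330 / (8.266521 × 10^7) = 19.9.

19.9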